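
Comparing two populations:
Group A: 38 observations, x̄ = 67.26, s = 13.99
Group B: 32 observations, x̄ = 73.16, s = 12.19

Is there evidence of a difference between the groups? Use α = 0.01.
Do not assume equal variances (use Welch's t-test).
Welch's two-sample t-test:
H₀: μ₁ = μ₂
H₁: μ₁ ≠ μ₂
s₁²/n₁ = 13.99²/38 = 5.1505,  s₂²/n₂ = 12.19²/32 = 4.6436
SE = √(s₁²/n₁ + s₂²/n₂) = √(5.1505 + 4.6436) = 3.1296
df (Welch-Satterthwaite) = (s₁²/n₁ + s₂²/n₂)² / [(s₁²/n₁)²/(n₁-1) + (s₂²/n₂)²/(n₂-1)] ≈ 67.91
t = (x̄₁ - x̄₂) / SE = (67.26 - 73.16) / 3.1296 = -5.90 / 3.1296 = -1.885
p-value = 0.0637

Since p-value > α = 0.01, we fail to reject H₀.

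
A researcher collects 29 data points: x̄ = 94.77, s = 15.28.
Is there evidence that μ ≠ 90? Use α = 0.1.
One-sample t-test:
H₀: μ = 90
H₁: μ ≠ 90
df = n - 1 = 28
t = (x̄ - μ₀) / (s/√n) = (94.77 - 90) / (15.28/√29) = 1.681
p-value = 0.1039

Since p-value > α = 0.1, we fail to reject H₀.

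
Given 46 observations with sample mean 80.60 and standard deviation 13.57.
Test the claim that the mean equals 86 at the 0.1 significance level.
One-sample t-test:
H₀: μ = 86
H₁: μ ≠ 86
df = n - 1 = 45
t = (x̄ - μ₀) / (s/√n) = (80.60 - 86) / (13.57/√46) = -2.699
p-value = 0.0098

Since p-value < α = 0.1, we reject H₀.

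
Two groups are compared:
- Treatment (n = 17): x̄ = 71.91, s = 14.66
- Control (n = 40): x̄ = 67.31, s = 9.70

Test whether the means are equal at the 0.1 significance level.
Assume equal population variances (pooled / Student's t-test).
Student's two-sample t-test (equal variances):
H₀: μ₁ = μ₂
H₁: μ₁ ≠ μ₂
df = n₁ + n₂ - 2 = 55
Pooled variance s_p² = [(n₁-1)s₁² + (n₂-1)s₂²] / (n₁ + n₂ - 2) = [(16)(14.66²) + (39)(9.70²)] / 55 = 129.2393
SE = √(s_p²(1/n₁ + 1/n₂)) = √(129.2393 × (1/17 + 1/40)) = 3.2914
t = (x̄₁ - x̄₂) / SE = (71.91 - 67.31) / 3.2914 = 4.60 / 3.2914 = 1.398
p-value = 0.1679

Since p-value > α = 0.1, we fail to reject H₀.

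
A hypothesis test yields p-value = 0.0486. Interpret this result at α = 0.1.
Since p = 0.0486 < α = 0.1, reject H₀.
There is sufficient evidence to reject the null hypothesis; the result is statistically significant at the 0.1 level.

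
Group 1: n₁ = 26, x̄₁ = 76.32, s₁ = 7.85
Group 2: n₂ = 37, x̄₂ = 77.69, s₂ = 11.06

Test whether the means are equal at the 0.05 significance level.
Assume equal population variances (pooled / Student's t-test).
Student's two-sample t-test (equal variances):
H₀: μ₁ = μ₂
H₁: μ₁ ≠ μ₂
df = n₁ + n₂ - 2 = 61
Pooled variance s_p² = [(n₁-1)s₁² + (n₂-1)s₂²] / (n₁ + n₂ - 2) = [(25)(7.85²) + (36)(11.06²)] / 61 = 97.4461
SE = √(s_p²(1/n₁ + 1/n₂)) = √(97.4461 × (1/26 + 1/37)) = 2.5262
t = (x̄₁ - x̄₂) / SE = (76.32 - 77.69) / 2.5262 = -1.37 / 2.5262 = -0.542
p-value = 0.5896

Since p-value > α = 0.05, we fail to reject H₀.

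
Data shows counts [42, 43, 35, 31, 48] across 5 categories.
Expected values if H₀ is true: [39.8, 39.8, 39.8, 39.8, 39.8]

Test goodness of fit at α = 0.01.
Chi-square goodness of fit test:
H₀: observed counts match expected distribution
H₁: observed counts differ from expected distribution
df = k - 1 = 4
χ² = Σ(O - E)²/E
   = (42 - 39.8)²/39.8 + (43 - 39.8)²/39.8 + (35 - 39.8)²/39.8 + (31 - 39.8)²/39.8 + (48 - 39.8)²/39.8
   = 0.122 + 0.257 + 0.579 + 1.946 + 1.689
   = 4.59
p-value = 0.3317

Since p-value > α = 0.01, we fail to reject H₀.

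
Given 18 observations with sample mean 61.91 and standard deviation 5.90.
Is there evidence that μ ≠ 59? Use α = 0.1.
One-sample t-test:
H₀: μ = 59
H₁: μ ≠ 59
df = n - 1 = 17
t = (x̄ - μ₀) / (s/√n) = (61.91 - 59) / (5.90/√18) = 2.093
p-value = 0.0517

Since p-value < α = 0.1, we reject H₀.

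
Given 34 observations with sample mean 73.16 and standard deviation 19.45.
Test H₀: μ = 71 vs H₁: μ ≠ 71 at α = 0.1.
One-sample t-test:
H₀: μ = 71
H₁: μ ≠ 71
df = n - 1 = 33
t = (x̄ - μ₀) / (s/√n) = (73.16 - 71) / (19.45/√34) = 0.648
p-value = 0.5218

Since p-value > α = 0.1, we fail to reject H₀.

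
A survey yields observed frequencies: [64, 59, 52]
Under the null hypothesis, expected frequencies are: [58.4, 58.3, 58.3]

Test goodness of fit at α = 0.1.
Chi-square goodness of fit test:
H₀: observed counts match expected distribution
H₁: observed counts differ from expected distribution
df = k - 1 = 2
χ² = Σ(O - E)²/E
   = (64 - 58.4)²/58.4 + (59 - 58.3)²/58.3 + (52 - 58.3)²/58.3
   = 0.537 + 0.008 + 0.681
   = 1.23
p-value = 0.5417

Since p-value > α = 0.1, we fail to reject H₀.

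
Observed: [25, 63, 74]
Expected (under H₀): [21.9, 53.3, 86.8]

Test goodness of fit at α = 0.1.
Chi-square goodness of fit test:
H₀: observed counts match expected distribution
H₁: observed counts differ from expected distribution
df = k - 1 = 2
χ² = Σ(O - E)²/E
   = (25 - 21.9)²/21.9 + (63 - 53.3)²/53.3 + (74 - 86.8)²/86.8
   = 0.439 + 1.765 + 1.888
   = 4.09
p-value = 0.1293

Since p-value > α = 0.1, we fail to reject H₀.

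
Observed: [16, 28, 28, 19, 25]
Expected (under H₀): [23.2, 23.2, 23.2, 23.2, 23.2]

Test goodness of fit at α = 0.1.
Chi-square goodness of fit test:
H₀: observed counts match expected distribution
H₁: observed counts differ from expected distribution
df = k - 1 = 4
χ² = Σ(O - E)²/E
   = (16 - 23.2)²/23.2 + (28 - 23.2)²/23.2 + (28 - 23.2)²/23.2 + (19 - 23.2)²/23.2 + (25 - 23.2)²/23.2
   = 2.234 + 0.993 + 0.993 + 0.760 + 0.140
   = 5.12
p-value = 0.2751

Since p-value > α = 0.1, we fail to reject H₀.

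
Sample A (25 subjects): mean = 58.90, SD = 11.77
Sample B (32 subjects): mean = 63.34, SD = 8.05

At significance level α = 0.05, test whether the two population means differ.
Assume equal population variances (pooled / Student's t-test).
Student's two-sample t-test (equal variances):
H₀: μ₁ = μ₂
H₁: μ₁ ≠ μ₂
df = n₁ + n₂ - 2 = 55
Pooled variance s_p² = [(n₁-1)s₁² + (n₂-1)s₂²] / (n₁ + n₂ - 2) = [(24)(11.77²) + (31)(8.05²)] / 55 = 96.9758
SE = √(s_p²(1/n₁ + 1/n₂)) = √(96.9758 × (1/25 + 1/32)) = 2.6286
t = (x̄₁ - x̄₂) / SE = (58.90 - 63.34) / 2.6286 = -4.44 / 2.6286 = -1.689
p-value = 0.0969

Since p-value > α = 0.05, we fail to reject H₀.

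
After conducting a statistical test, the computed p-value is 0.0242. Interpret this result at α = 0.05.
Since p = 0.0242 < α = 0.05, reject H₀.
There is sufficient evidence to reject the null hypothesis; the result is statistically significant at the 0.05 level.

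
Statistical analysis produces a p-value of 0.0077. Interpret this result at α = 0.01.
Since p = 0.0077 < α = 0.01, reject H₀.
There is sufficient evidence to reject the null hypothesis; the result is statistically significant at the 0.01 level.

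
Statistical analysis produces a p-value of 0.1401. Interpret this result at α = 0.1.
Since p = 0.1401 > α = 0.1, fail to reject H₀.
There is insufficient evidence to reject the null hypothesis; the result is not statistically significant at the 0.1 level.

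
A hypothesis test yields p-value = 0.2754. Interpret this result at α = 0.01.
Since p = 0.2754 > α = 0.01, fail to reject H₀.
There is insufficient evidence to reject the null hypothesis; the result is not statistically significant at the 0.01 level.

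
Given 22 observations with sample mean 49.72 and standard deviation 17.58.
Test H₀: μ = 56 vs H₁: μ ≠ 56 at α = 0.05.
One-sample t-test:
H₀: μ = 56
H₁: μ ≠ 56
df = n - 1 = 21
t = (x̄ - μ₀) / (s/√n) = (49.72 - 56) / (17.58/√22) = -1.676
p-value = 0.1087

Since p-value > α = 0.05, we fail to reject H₀.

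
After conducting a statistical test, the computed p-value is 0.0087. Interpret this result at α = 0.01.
Since p = 0.0087 < α = 0.01, reject H₀.
There is sufficient evidence to reject the null hypothesis; the result is statistically significant at the 0.01 level.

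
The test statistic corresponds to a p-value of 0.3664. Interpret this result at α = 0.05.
Since p = 0.3664 > α = 0.05, fail to reject H₀.
There is insufficient evidence to reject the null hypothesis; the result is not statistically significant at the 0.05 level.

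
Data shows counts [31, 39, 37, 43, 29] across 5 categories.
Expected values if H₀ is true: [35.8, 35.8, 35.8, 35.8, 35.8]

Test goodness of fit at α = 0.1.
Chi-square goodness of fit test:
H₀: observed counts match expected distribution
H₁: observed counts differ from expected distribution
df = k - 1 = 4
χ² = Σ(O - E)²/E
   = (31 - 35.8)²/35.8 + (39 - 35.8)²/35.8 + (37 - 35.8)²/35.8 + (43 - 35.8)²/35.8 + (29 - 35.8)²/35.8
   = 0.644 + 0.286 + 0.040 + 1.448 + 1.292
   = 3.71
p-value = 0.4467

Since p-value > α = 0.1, we fail to reject H₀.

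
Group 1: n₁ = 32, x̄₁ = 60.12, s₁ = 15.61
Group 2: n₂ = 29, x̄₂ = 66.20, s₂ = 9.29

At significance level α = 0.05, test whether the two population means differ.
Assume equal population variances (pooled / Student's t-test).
Student's two-sample t-test (equal variances):
H₀: μ₁ = μ₂
H₁: μ₁ ≠ μ₂
df = n₁ + n₂ - 2 = 59
Pooled variance s_p² = [(n₁-1)s₁² + (n₂-1)s₂²] / (n₁ + n₂ - 2) = [(31)(15.61²) + (28)(9.29²)] / 59 = 168.9890
SE = √(s_p²(1/n₁ + 1/n₂)) = √(168.9890 × (1/32 + 1/29)) = 3.3329
t = (x̄₁ - x̄₂) / SE = (60.12 - 66.20) / 3.3329 = -6.08 / 3.3329 = -1.824
p-value = 0.0732

Since p-value > α = 0.05, we fail to reject H₀.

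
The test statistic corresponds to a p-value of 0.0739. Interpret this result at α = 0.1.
Since p = 0.0739 < α = 0.1, reject H₀.
There is sufficient evidence to reject the null hypothesis; the result is statistically significant at the 0.1 level.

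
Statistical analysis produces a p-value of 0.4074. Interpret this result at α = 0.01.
Since p = 0.4074 > α = 0.01, fail to reject H₀.
There is insufficient evidence to reject the null hypothesis; the result is not statistically significant at the 0.01 level.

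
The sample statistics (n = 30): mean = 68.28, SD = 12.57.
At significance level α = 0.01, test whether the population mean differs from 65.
One-sample t-test:
H₀: μ = 65
H₁: μ ≠ 65
df = n - 1 = 29
t = (x̄ - μ₀) / (s/√n) = (68.28 - 65) / (12.57/√30) = 1.429
p-value = 0.1636

Since p-value > α = 0.01, we fail to reject H₀.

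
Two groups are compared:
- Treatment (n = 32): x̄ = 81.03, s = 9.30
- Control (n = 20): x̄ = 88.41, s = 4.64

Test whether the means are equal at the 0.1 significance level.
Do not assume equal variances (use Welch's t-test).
Welch's two-sample t-test:
H₀: μ₁ = μ₂
H₁: μ₁ ≠ μ₂
s₁²/n₁ = 9.30²/32 = 2.7028,  s₂²/n₂ = 4.64²/20 = 1.0765
SE = √(s₁²/n₁ + s₂²/n₂) = √(2.7028 + 1.0765) = 1.9440
df (Welch-Satterthwaite) = (s₁²/n₁ + s₂²/n₂)² / [(s₁²/n₁)²/(n₁-1) + (s₂²/n₂)²/(n₂-1)] ≈ 48.15
t = (x̄₁ - x̄₂) / SE = (81.03 - 88.41) / 1.9440 = -7.38 / 1.9440 = -3.796
p-value = 0.0004

Since p-value < α = 0.1, we reject H₀.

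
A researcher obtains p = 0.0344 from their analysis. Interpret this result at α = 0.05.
Since p = 0.0344 < α = 0.05, reject H₀.
There is sufficient evidence to reject the null hypothesis; the result is statistically significant at the 0.05 level.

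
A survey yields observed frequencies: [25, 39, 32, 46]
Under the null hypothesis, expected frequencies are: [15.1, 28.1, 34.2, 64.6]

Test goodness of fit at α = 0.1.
Chi-square goodness of fit test:
H₀: observed counts match expected distribution
H₁: observed counts differ from expected distribution
df = k - 1 = 3
χ² = Σ(O - E)²/E
   = (25 - 15.1)²/15.1 + (39 - 28.1)²/28.1 + (32 - 34.2)²/34.2 + (46 - 64.6)²/64.6
   = 6.491 + 4.228 + 0.142 + 5.355
   = 16.22
p-value = 0.0010

Since p-value < α = 0.1, we reject H₀.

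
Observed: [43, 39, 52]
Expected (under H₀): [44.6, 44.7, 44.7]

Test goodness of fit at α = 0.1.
Chi-square goodness of fit test:
H₀: observed counts match expected distribution
H₁: observed counts differ from expected distribution
df = k - 1 = 2
χ² = Σ(O - E)²/E
   = (43 - 44.6)²/44.6 + (39 - 44.7)²/44.7 + (52 - 44.7)²/44.7
   = 0.057 + 0.727 + 1.192
   = 1.98
p-value = 0.3722

Since p-value > α = 0.1, we fail to reject H₀.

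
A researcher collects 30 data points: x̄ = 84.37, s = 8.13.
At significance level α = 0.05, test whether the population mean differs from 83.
One-sample t-test:
H₀: μ = 83
H₁: μ ≠ 83
df = n - 1 = 29
t = (x̄ - μ₀) / (s/√n) = (84.37 - 83) / (8.13/√30) = 0.923
p-value = 0.3636

Since p-value > α = 0.05, we fail to reject H₀.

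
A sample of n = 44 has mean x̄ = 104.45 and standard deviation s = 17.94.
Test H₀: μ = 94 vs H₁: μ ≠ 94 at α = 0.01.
One-sample t-test:
H₀: μ = 94
H₁: μ ≠ 94
df = n - 1 = 43
t = (x̄ - μ₀) / (s/√n) = (104.45 - 94) / (17.94/√44) = 3.864
p-value = 0.0004

Since p-value < α = 0.01, we reject H₀.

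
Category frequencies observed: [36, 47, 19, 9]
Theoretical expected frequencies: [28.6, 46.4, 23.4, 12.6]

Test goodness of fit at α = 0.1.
Chi-square goodness of fit test:
H₀: observed counts match expected distribution
H₁: observed counts differ from expected distribution
df = k - 1 = 3
χ² = Σ(O - E)²/E
   = (36 - 28.6)²/28.6 + (47 - 46.4)²/46.4 + (19 - 23.4)²/23.4 + (9 - 12.6)²/12.6
   = 1.915 + 0.008 + 0.827 + 1.029
   = 3.78
p-value = 0.2864

Since p-value > α = 0.1, we fail to reject H₀.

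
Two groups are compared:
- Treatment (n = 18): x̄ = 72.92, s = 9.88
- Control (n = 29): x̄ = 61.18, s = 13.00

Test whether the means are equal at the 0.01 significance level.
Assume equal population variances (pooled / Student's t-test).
Student's two-sample t-test (equal variances):
H₀: μ₁ = μ₂
H₁: μ₁ ≠ μ₂
df = n₁ + n₂ - 2 = 45
Pooled variance s_p² = [(n₁-1)s₁² + (n₂-1)s₂²] / (n₁ + n₂ - 2) = [(17)(9.88²) + (28)(13.00²)] / 45 = 142.0321
SE = √(s_p²(1/n₁ + 1/n₂)) = √(142.0321 × (1/18 + 1/29)) = 3.5761
t = (x̄₁ - x̄₂) / SE = (72.92 - 61.18) / 3.5761 = 11.74 / 3.5761 = 3.283
p-value = 0.0020

Since p-value < α = 0.01, we reject H₀.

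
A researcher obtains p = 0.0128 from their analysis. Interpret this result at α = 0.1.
Since p = 0.0128 < α = 0.1, reject H₀.
There is sufficient evidence to reject the null hypothesis; the result is statistically significant at the 0.1 level.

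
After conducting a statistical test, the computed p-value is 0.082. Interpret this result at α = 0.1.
Since p = 0.082 < α = 0.1, reject H₀.
There is sufficient evidence to reject the null hypothesis; the result is statistically significant at the 0.1 level.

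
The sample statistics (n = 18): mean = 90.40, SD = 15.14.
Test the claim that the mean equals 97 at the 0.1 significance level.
One-sample t-test:
H₀: μ = 97
H₁: μ ≠ 97
df = n - 1 = 17
t = (x̄ - μ₀) / (s/√n) = (90.40 - 97) / (15.14/√18) = -1.849
p-value = 0.0818

Since p-value < α = 0.1, we reject H₀.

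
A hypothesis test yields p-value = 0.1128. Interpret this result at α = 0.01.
Since p = 0.1128 > α = 0.01, fail to reject H₀.
There is insufficient evidence to reject the null hypothesis; the result is not statistically significant at the 0.01 level.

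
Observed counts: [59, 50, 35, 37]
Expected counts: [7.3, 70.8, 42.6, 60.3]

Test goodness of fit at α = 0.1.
Chi-square goodness of fit test:
H₀: observed counts match expected distribution
H₁: observed counts differ from expected distribution
df = k - 1 = 3
χ² = Σ(O - E)²/E
   = (59 - 7.3)²/7.3 + (50 - 70.8)²/70.8 + (35 - 42.6)²/42.6 + (37 - 60.3)²/60.3
   = 366.149 + 6.111 + 1.356 + 9.003
   = 382.62
p-value < 0.0001

Since p-value < α = 0.1, we reject H₀.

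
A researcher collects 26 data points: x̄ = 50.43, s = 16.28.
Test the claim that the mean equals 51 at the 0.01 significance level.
One-sample t-test:
H₀: μ = 51
H₁: μ ≠ 51
df = n - 1 = 25
t = (x̄ - μ₀) / (s/√n) = (50.43 - 51) / (16.28/√26) = -0.179
p-value = 0.8597

Since p-value > α = 0.01, we fail to reject H₀.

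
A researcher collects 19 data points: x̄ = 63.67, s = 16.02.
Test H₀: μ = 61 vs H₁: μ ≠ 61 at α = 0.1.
One-sample t-test:
H₀: μ = 61
H₁: μ ≠ 61
df = n - 1 = 18
t = (x̄ - μ₀) / (s/√n) = (63.67 - 61) / (16.02/√19) = 0.726
p-value = 0.4769

Since p-value > α = 0.1, we fail to reject H₀.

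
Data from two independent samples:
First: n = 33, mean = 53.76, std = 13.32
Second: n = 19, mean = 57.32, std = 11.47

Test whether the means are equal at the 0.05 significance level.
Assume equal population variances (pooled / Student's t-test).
Student's two-sample t-test (equal variances):
H₀: μ₁ = μ₂
H₁: μ₁ ≠ μ₂
df = n₁ + n₂ - 2 = 50
Pooled variance s_p² = [(n₁-1)s₁² + (n₂-1)s₂²] / (n₁ + n₂ - 2) = [(32)(13.32²) + (18)(11.47²)] / 50 = 160.9123
SE = √(s_p²(1/n₁ + 1/n₂)) = √(160.9123 × (1/33 + 1/19)) = 3.6531
t = (x̄₁ - x̄₂) / SE = (53.76 - 57.32) / 3.6531 = -3.56 / 3.6531 = -0.975
p-value = 0.3345

Since p-value > α = 0.05, we fail to reject H₀.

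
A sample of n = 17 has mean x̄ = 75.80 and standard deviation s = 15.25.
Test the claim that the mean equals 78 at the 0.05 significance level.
One-sample t-test:
H₀: μ = 78
H₁: μ ≠ 78
df = n - 1 = 16
t = (x̄ - μ₀) / (s/√n) = (75.80 - 78) / (15.25/√17) = -0.595
p-value = 0.5603

Since p-value > α = 0.05, we fail to reject H₀.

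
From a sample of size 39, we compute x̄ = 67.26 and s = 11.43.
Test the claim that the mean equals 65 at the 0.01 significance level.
One-sample t-test:
H₀: μ = 65
H₁: μ ≠ 65
df = n - 1 = 38
t = (x̄ - μ₀) / (s/√n) = (67.26 - 65) / (11.43/√39) = 1.235
p-value = 0.2245

Since p-value > α = 0.01, we fail to reject H₀.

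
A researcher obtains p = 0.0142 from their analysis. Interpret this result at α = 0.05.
Since p = 0.0142 < α = 0.05, reject H₀.
There is sufficient evidence to reject the null hypothesis; the result is statistically significant at the 0.05 level.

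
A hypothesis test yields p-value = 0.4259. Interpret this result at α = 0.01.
Since p = 0.4259 > α = 0.01, fail to reject H₀.
There is insufficient evidence to reject the null hypothesis; the result is not statistically significant at the 0.01 level.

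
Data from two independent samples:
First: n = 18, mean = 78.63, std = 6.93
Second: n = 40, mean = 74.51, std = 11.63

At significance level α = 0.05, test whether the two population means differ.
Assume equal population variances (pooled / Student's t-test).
Student's two-sample t-test (equal variances):
H₀: μ₁ = μ₂
H₁: μ₁ ≠ μ₂
df = n₁ + n₂ - 2 = 56
Pooled variance s_p² = [(n₁-1)s₁² + (n₂-1)s₂²] / (n₁ + n₂ - 2) = [(17)(6.93²) + (39)(11.63²)] / 56 = 108.7758
SE = √(s_p²(1/n₁ + 1/n₂)) = √(108.7758 × (1/18 + 1/40)) = 2.9602
t = (x̄₁ - x̄₂) / SE = (78.63 - 74.51) / 2.9602 = 4.12 / 2.9602 = 1.392
p-value = 0.1695

Since p-value > α = 0.05, we fail to reject H₀.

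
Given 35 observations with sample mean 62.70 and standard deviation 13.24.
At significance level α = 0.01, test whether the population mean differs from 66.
One-sample t-test:
H₀: μ = 66
H₁: μ ≠ 66
df = n - 1 = 34
t = (x̄ - μ₀) / (s/√n) = (62.70 - 66) / (13.24/√35) = -1.475
p-value = 0.1495

Since p-value > α = 0.01, we fail to reject H₀.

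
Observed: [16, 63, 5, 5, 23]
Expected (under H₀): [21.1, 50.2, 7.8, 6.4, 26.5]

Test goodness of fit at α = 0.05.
Chi-square goodness of fit test:
H₀: observed counts match expected distribution
H₁: observed counts differ from expected distribution
df = k - 1 = 4
χ² = Σ(O - E)²/E
   = (16 - 21.1)²/21.1 + (63 - 50.2)²/50.2 + (5 - 7.8)²/7.8 + (5 - 6.4)²/6.4 + (23 - 26.5)²/26.5
   = 1.233 + 3.264 + 1.005 + 0.306 + 0.462
   = 6.27
p-value = 0.1799

Since p-value > α = 0.05, we fail to reject H₀.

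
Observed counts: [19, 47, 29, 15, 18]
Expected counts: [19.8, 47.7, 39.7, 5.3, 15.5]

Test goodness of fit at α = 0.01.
Chi-square goodness of fit test:
H₀: observed counts match expected distribution
H₁: observed counts differ from expected distribution
df = k - 1 = 4
χ² = Σ(O - E)²/E
   = (19 - 19.8)²/19.8 + (47 - 47.7)²/47.7 + (29 - 39.7)²/39.7 + (15 - 5.3)²/5.3 + (18 - 15.5)²/15.5
   = 0.032 + 0.010 + 2.884 + 17.753 + 0.403
   = 21.08
p-value = 0.0003

Since p-value < α = 0.01, we reject H₀.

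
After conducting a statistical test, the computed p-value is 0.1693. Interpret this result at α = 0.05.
Since p = 0.1693 > α = 0.05, fail to reject H₀.
There is insufficient evidence to reject the null hypothesis; the result is not statistically significant at the 0.05 level.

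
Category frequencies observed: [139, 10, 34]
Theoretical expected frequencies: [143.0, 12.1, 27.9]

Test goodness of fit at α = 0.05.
Chi-square goodness of fit test:
H₀: observed counts match expected distribution
H₁: observed counts differ from expected distribution
df = k - 1 = 2
χ² = Σ(O - E)²/E
   = (139 - 143.0)²/143.0 + (10 - 12.1)²/12.1 + (34 - 27.9)²/27.9
   = 0.112 + 0.364 + 1.334
   = 1.81
p-value = 0.4045

Since p-value > α = 0.05, we fail to reject H₀.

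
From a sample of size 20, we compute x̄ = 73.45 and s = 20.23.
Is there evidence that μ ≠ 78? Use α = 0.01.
One-sample t-test:
H₀: μ = 78
H₁: μ ≠ 78
df = n - 1 = 19
t = (x̄ - μ₀) / (s/√n) = (73.45 - 78) / (20.23/√20) = -1.006
p-value = 0.3271

Since p-value > α = 0.01, we fail to reject H₀.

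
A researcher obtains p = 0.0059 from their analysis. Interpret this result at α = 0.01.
Since p = 0.0059 < α = 0.01, reject H₀.
There is sufficient evidence to reject the null hypothesis; the result is statistically significant at the 0.01 level.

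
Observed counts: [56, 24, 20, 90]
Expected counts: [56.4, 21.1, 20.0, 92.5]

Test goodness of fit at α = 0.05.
Chi-square goodness of fit test:
H₀: observed counts match expected distribution
H₁: observed counts differ from expected distribution
df = k - 1 = 3
χ² = Σ(O - E)²/E
   = (56 - 56.4)²/56.4 + (24 - 21.1)²/21.1 + (20 - 20.0)²/20.0 + (90 - 92.5)²/92.5
   = 0.003 + 0.399 + 0.000 + 0.068
   = 0.47
p-value = 0.9257

Since p-value > α = 0.05, we fail to reject H₀.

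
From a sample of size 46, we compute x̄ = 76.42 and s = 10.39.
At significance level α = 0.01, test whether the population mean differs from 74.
One-sample t-test:
H₀: μ = 74
H₁: μ ≠ 74
df = n - 1 = 45
t = (x̄ - μ₀) / (s/√n) = (76.42 - 74) / (10.39/√46) = 1.580
p-value = 0.1212

Since p-value > α = 0.01, we fail to reject H₀.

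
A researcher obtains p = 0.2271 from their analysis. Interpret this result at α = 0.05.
Since p = 0.2271 > α = 0.05, fail to reject H₀.
There is insufficient evidence to reject the null hypothesis; the result is not statistically significant at the 0.05 level.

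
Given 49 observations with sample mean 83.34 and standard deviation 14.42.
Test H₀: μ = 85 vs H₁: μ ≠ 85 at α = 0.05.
One-sample t-test:
H₀: μ = 85
H₁: μ ≠ 85
df = n - 1 = 48
t = (x̄ - μ₀) / (s/√n) = (83.34 - 85) / (14.42/√49) = -0.806
p-value = 0.4243

Since p-value > α = 0.05, we fail to reject H₀.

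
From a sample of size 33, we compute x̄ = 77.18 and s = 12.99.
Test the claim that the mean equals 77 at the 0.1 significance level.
One-sample t-test:
H₀: μ = 77
H₁: μ ≠ 77
df = n - 1 = 32
t = (x̄ - μ₀) / (s/√n) = (77.18 - 77) / (12.99/√33) = 0.080
p-value = 0.9371

Since p-value > α = 0.1, we fail to reject H₀.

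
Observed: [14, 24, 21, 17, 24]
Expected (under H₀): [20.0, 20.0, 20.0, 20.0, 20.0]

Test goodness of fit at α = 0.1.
Chi-square goodness of fit test:
H₀: observed counts match expected distribution
H₁: observed counts differ from expected distribution
df = k - 1 = 4
χ² = Σ(O - E)²/E
   = (14 - 20.0)²/20.0 + (24 - 20.0)²/20.0 + (21 - 20.0)²/20.0 + (17 - 20.0)²/20.0 + (24 - 20.0)²/20.0
   = 1.800 + 0.800 + 0.050 + 0.450 + 0.800
   = 3.90
p-value = 0.4197

Since p-value > α = 0.1, we fail to reject H₀.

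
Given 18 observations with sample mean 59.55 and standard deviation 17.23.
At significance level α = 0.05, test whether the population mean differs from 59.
One-sample t-test:
H₀: μ = 59
H₁: μ ≠ 59
df = n - 1 = 17
t = (x̄ - μ₀) / (s/√n) = (59.55 - 59) / (17.23/√18) = 0.135
p-value = 0.8939

Since p-value > α = 0.05, we fail to reject H₀.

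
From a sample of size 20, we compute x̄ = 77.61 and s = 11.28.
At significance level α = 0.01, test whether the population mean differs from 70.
One-sample t-test:
H₀: μ = 70
H₁: μ ≠ 70
df = n - 1 = 19
t = (x̄ - μ₀) / (s/√n) = (77.61 - 70) / (11.28/√20) = 3.017
p-value = 0.0071

Since p-value < α = 0.01, we reject H₀.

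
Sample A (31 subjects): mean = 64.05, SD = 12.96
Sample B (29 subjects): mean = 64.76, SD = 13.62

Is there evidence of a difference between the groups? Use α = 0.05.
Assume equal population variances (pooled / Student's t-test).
Student's two-sample t-test (equal variances):
H₀: μ₁ = μ₂
H₁: μ₁ ≠ μ₂
df = n₁ + n₂ - 2 = 58
Pooled variance s_p² = [(n₁-1)s₁² + (n₂-1)s₂²] / (n₁ + n₂ - 2) = [(30)(12.96²) + (28)(13.62²)] / 58 = 176.4305
SE = √(s_p²(1/n₁ + 1/n₂)) = √(176.4305 × (1/31 + 1/29)) = 3.4315
t = (x̄₁ - x̄₂) / SE = (64.05 - 64.76) / 3.4315 = -0.71 / 3.4315 = -0.207
p-value = 0.8368

Since p-value > α = 0.05, we fail to reject H₀.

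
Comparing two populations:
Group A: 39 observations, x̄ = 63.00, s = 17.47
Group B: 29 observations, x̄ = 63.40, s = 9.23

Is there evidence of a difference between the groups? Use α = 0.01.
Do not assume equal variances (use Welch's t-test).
Welch's two-sample t-test:
H₀: μ₁ = μ₂
H₁: μ₁ ≠ μ₂
s₁²/n₁ = 17.47²/39 = 7.8257,  s₂²/n₂ = 9.23²/29 = 2.9377
SE = √(s₁²/n₁ + s₂²/n₂) = √(7.8257 + 2.9377) = 3.2808
df (Welch-Satterthwaite) = (s₁²/n₁ + s₂²/n₂)² / [(s₁²/n₁)²/(n₁-1) + (s₂²/n₂)²/(n₂-1)] ≈ 60.34
t = (x̄₁ - x̄₂) / SE = (63.00 - 63.40) / 3.2808 = -0.40 / 3.2808 = -0.122
p-value = 0.9034

Since p-value > α = 0.01, we fail to reject H₀.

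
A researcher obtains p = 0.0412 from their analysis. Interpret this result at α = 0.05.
Since p = 0.0412 < α = 0.05, reject H₀.
There is sufficient evidence to reject the null hypothesis; the result is statistically significant at the 0.05 level.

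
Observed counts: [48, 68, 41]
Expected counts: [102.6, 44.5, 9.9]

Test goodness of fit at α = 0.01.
Chi-square goodness of fit test:
H₀: observed counts match expected distribution
H₁: observed counts differ from expected distribution
df = k - 1 = 2
χ² = Σ(O - E)²/E
   = (48 - 102.6)²/102.6 + (68 - 44.5)²/44.5 + (41 - 9.9)²/9.9
   = 29.056 + 12.410 + 97.698
   = 139.16
p-value < 0.0001

Since p-value < α = 0.01, we reject H₀.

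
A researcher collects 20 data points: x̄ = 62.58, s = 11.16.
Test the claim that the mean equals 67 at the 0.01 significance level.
One-sample t-test:
H₀: μ = 67
H₁: μ ≠ 67
df = n - 1 = 19
t = (x̄ - μ₀) / (s/√n) = (62.58 - 67) / (11.16/√20) = -1.771
p-value = 0.0926

Since p-value > α = 0.01, we fail to reject H₀.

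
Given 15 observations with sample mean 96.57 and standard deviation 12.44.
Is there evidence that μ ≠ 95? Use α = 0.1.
One-sample t-test:
H₀: μ = 95
H₁: μ ≠ 95
df = n - 1 = 14
t = (x̄ - μ₀) / (s/√n) = (96.57 - 95) / (12.44/√15) = 0.489
p-value = 0.6326

Since p-value > α = 0.1, we fail to reject H₀.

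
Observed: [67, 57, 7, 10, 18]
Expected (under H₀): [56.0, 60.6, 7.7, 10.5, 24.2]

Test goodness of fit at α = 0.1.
Chi-square goodness of fit test:
H₀: observed counts match expected distribution
H₁: observed counts differ from expected distribution
df = k - 1 = 4
χ² = Σ(O - E)²/E
   = (67 - 56.0)²/56.0 + (57 - 60.6)²/60.6 + (7 - 7.7)²/7.7 + (10 - 10.5)²/10.5 + (18 - 24.2)²/24.2
   = 2.161 + 0.214 + 0.064 + 0.024 + 1.588
   = 4.05
p-value = 0.3992

Since p-value > α = 0.1, we fail to reject H₀.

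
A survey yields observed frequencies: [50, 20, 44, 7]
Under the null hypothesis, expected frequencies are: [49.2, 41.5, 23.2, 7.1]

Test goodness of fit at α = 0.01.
Chi-square goodness of fit test:
H₀: observed counts match expected distribution
H₁: observed counts differ from expected distribution
df = k - 1 = 3
χ² = Σ(O - E)²/E
   = (50 - 49.2)²/49.2 + (20 - 41.5)²/41.5 + (44 - 23.2)²/23.2 + (7 - 7.1)²/7.1
   = 0.013 + 11.139 + 18.648 + 0.001
   = 29.80
p-value < 0.0001

Since p-value < α = 0.01, we reject H₀.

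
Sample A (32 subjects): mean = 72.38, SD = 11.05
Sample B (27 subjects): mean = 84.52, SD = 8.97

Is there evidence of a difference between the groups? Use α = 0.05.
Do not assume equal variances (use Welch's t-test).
Welch's two-sample t-test:
H₀: μ₁ = μ₂
H₁: μ₁ ≠ μ₂
s₁²/n₁ = 11.05²/32 = 3.8157,  s₂²/n₂ = 8.97²/27 = 2.9800
SE = √(s₁²/n₁ + s₂²/n₂) = √(3.8157 + 2.9800) = 2.6069
df (Welch-Satterthwaite) = (s₁²/n₁ + s₂²/n₂)² / [(s₁²/n₁)²/(n₁-1) + (s₂²/n₂)²/(n₂-1)] ≈ 56.93
t = (x̄₁ - x̄₂) / SE = (72.38 - 84.52) / 2.6069 = -12.14 / 2.6069 = -4.657
p-value < 0.0001

Since p-value < α = 0.05, we reject H₀.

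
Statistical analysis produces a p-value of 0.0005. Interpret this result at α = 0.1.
Since p = 0.0005 < α = 0.1, reject H₀.
There is sufficient evidence to reject the null hypothesis; the result is statistically significant at the 0.1 level.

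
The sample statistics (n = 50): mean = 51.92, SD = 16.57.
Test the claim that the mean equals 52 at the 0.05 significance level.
One-sample t-test:
H₀: μ = 52
H₁: μ ≠ 52
df = n - 1 = 49
t = (x̄ - μ₀) / (s/√n) = (51.92 - 52) / (16.57/√50) = -0.034
p-value = 0.9729

Since p-value > α = 0.05, we fail to reject H₀.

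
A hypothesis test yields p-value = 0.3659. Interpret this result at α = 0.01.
Since p = 0.3659 > α = 0.01, fail to reject H₀.
There is insufficient evidence to reject the null hypothesis; the result is not statistically significant at the 0.01 level.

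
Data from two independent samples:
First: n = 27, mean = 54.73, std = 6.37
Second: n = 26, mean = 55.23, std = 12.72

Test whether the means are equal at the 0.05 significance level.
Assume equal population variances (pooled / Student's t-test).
Student's two-sample t-test (equal variances):
H₀: μ₁ = μ₂
H₁: μ₁ ≠ μ₂
df = n₁ + n₂ - 2 = 51
Pooled variance s_p² = [(n₁-1)s₁² + (n₂-1)s₂²] / (n₁ + n₂ - 2) = [(26)(6.37²) + (25)(12.72²)] / 51 = 99.9992
SE = √(s_p²(1/n₁ + 1/n₂)) = √(99.9992 × (1/27 + 1/26)) = 2.7477
t = (x̄₁ - x̄₂) / SE = (54.73 - 55.23) / 2.7477 = -0.50 / 2.7477 = -0.182
p-value = 0.8563

Since p-value > α = 0.05, we fail to reject H₀.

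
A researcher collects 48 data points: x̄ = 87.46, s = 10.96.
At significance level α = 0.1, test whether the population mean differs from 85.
One-sample t-test:
H₀: μ = 85
H₁: μ ≠ 85
df = n - 1 = 47
t = (x̄ - μ₀) / (s/√n) = (87.46 - 85) / (10.96/√48) = 1.555
p-value = 0.1266

Since p-value > α = 0.1, we fail to reject H₀.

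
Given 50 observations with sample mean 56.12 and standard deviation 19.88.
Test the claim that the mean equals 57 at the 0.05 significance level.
One-sample t-test:
H₀: μ = 57
H₁: μ ≠ 57
df = n - 1 = 49
t = (x̄ - μ₀) / (s/√n) = (56.12 - 57) / (19.88/√50) = -0.313
p-value = 0.7556

Since p-value > α = 0.05, we fail to reject H₀.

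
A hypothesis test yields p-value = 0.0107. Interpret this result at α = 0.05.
Since p = 0.0107 < α = 0.05, reject H₀.
There is sufficient evidence to reject the null hypothesis; the result is statistically significant at the 0.05 level.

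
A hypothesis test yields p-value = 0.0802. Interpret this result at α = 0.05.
Since p = 0.0802 > α = 0.05, fail to reject H₀.
There is insufficient evidence to reject the null hypothesis; the result is not statistically significant at the 0.05 level.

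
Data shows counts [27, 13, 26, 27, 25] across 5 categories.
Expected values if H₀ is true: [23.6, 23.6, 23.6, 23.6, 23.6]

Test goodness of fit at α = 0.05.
Chi-square goodness of fit test:
H₀: observed counts match expected distribution
H₁: observed counts differ from expected distribution
df = k - 1 = 4
χ² = Σ(O - E)²/E
   = (27 - 23.6)²/23.6 + (13 - 23.6)²/23.6 + (26 - 23.6)²/23.6 + (27 - 23.6)²/23.6 + (25 - 23.6)²/23.6
   = 0.490 + 4.761 + 0.244 + 0.490 + 0.083
   = 6.07
p-value = 0.1941

Since p-value > α = 0.05, we fail to reject H₀.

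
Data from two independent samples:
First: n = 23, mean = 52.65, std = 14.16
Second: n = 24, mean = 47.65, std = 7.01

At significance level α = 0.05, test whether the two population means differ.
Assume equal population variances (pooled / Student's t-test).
Student's two-sample t-test (equal variances):
H₀: μ₁ = μ₂
H₁: μ₁ ≠ μ₂
df = n₁ + n₂ - 2 = 45
Pooled variance s_p² = [(n₁-1)s₁² + (n₂-1)s₂²] / (n₁ + n₂ - 2) = [(22)(14.16²) + (23)(7.01²)] / 45 = 123.1410
SE = √(s_p²(1/n₁ + 1/n₂)) = √(123.1410 × (1/23 + 1/24)) = 3.2380
t = (x̄₁ - x̄₂) / SE = (52.65 - 47.65) / 3.2380 = 5.00 / 3.2380 = 1.544
p-value = 0.1296

Since p-value > α = 0.05, we fail to reject H₀.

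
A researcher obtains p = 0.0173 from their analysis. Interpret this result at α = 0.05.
Since p = 0.0173 < α = 0.05, reject H₀.
There is sufficient evidence to reject the null hypothesis; the result is statistically significant at the 0.05 level.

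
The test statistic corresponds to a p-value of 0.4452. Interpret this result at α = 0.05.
Since p = 0.4452 > α = 0.05, fail to reject H₀.
There is insufficient evidence to reject the null hypothesis; the result is not statistically significant at the 0.05 level.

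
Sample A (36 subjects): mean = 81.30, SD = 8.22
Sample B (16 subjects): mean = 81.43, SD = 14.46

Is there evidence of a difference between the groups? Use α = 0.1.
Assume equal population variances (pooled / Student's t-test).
Student's two-sample t-test (equal variances):
H₀: μ₁ = μ₂
H₁: μ₁ ≠ μ₂
df = n₁ + n₂ - 2 = 50
Pooled variance s_p² = [(n₁-1)s₁² + (n₂-1)s₂²] / (n₁ + n₂ - 2) = [(35)(8.22²) + (15)(14.46²)] / 50 = 110.0254
SE = √(s_p²(1/n₁ + 1/n₂)) = √(110.0254 × (1/36 + 1/16)) = 3.1516
t = (x̄₁ - x̄₂) / SE = (81.30 - 81.43) / 3.1516 = -0.13 / 3.1516 = -0.041
p-value = 0.9673

Since p-value > α = 0.1, we fail to reject H₀.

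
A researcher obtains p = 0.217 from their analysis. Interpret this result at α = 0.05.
Since p = 0.217 > α = 0.05, fail to reject H₀.
There is insufficient evidence to reject the null hypothesis; the result is not statistically significant at the 0.05 level.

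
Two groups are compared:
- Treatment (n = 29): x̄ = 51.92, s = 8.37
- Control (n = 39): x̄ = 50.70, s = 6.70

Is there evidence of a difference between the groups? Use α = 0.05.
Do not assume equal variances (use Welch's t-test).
Welch's two-sample t-test:
H₀: μ₁ = μ₂
H₁: μ₁ ≠ μ₂
s₁²/n₁ = 8.37²/29 = 2.4158,  s₂²/n₂ = 6.70²/39 = 1.1510
SE = √(s₁²/n₁ + s₂²/n₂) = √(2.4158 + 1.1510) = 1.8886
df (Welch-Satterthwaite) = (s₁²/n₁ + s₂²/n₂)² / [(s₁²/n₁)²/(n₁-1) + (s₂²/n₂)²/(n₂-1)] ≈ 52.29
t = (x̄₁ - x̄₂) / SE = (51.92 - 50.70) / 1.8886 = 1.22 / 1.8886 = 0.646
p-value = 0.5211

Since p-value > α = 0.05, we fail to reject H₀.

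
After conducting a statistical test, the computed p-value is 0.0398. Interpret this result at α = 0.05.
Since p = 0.0398 < α = 0.05, reject H₀.
There is sufficient evidence to reject the null hypothesis; the result is statistically significant at the 0.05 level.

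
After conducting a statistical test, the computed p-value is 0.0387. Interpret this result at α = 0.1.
Since p = 0.0387 < α = 0.1, reject H₀.
There is sufficient evidence to reject the null hypothesis; the result is statistically significant at the 0.1 level.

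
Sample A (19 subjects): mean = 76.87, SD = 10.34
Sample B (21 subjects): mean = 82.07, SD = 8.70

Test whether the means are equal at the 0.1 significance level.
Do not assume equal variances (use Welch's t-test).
Welch's two-sample t-test:
H₀: μ₁ = μ₂
H₁: μ₁ ≠ μ₂
s₁²/n₁ = 10.34²/19 = 5.6271,  s₂²/n₂ = 8.70²/21 = 3.6043
SE = √(s₁²/n₁ + s₂²/n₂) = √(5.6271 + 3.6043) = 3.0383
df (Welch-Satterthwaite) = (s₁²/n₁ + s₂²/n₂)² / [(s₁²/n₁)²/(n₁-1) + (s₂²/n₂)²/(n₂-1)] ≈ 35.38
t = (x̄₁ - x̄₂) / SE = (76.87 - 82.07) / 3.0383 = -5.20 / 3.0383 = -1.711
p-value = 0.0957

Since p-value < α = 0.1, we reject H₀.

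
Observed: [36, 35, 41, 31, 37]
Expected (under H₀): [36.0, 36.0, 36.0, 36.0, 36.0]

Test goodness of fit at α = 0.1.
Chi-square goodness of fit test:
H₀: observed counts match expected distribution
H₁: observed counts differ from expected distribution
df = k - 1 = 4
χ² = Σ(O - E)²/E
   = (36 - 36.0)²/36.0 + (35 - 36.0)²/36.0 + (41 - 36.0)²/36.0 + (31 - 36.0)²/36.0 + (37 - 36.0)²/36.0
   = 0.000 + 0.028 + 0.694 + 0.694 + 0.028
   = 1.44
p-value = 0.8364

Since p-value > α = 0.1, we fail to reject H₀.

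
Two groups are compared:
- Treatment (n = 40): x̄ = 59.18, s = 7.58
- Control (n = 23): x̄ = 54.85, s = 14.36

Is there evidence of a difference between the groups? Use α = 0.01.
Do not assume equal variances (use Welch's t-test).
Welch's two-sample t-test:
H₀: μ₁ = μ₂
H₁: μ₁ ≠ μ₂
s₁²/n₁ = 7.58²/40 = 1.4364,  s₂²/n₂ = 14.36²/23 = 8.9656
SE = √(s₁²/n₁ + s₂²/n₂) = √(1.4364 + 8.9656) = 3.2252
df (Welch-Satterthwaite) = (s₁²/n₁ + s₂²/n₂)² / [(s₁²/n₁)²/(n₁-1) + (s₂²/n₂)²/(n₂-1)] ≈ 29.19
t = (x̄₁ - x̄₂) / SE = (59.18 - 54.85) / 3.2252 = 4.33 / 3.2252 = 1.343
p-value = 0.1898

Since p-value > α = 0.01, we fail to reject H₀.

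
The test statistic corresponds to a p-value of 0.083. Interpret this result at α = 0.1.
Since p = 0.083 < α = 0.1, reject H₀.
There is sufficient evidence to reject the null hypothesis; the result is statistically significant at the 0.1 level.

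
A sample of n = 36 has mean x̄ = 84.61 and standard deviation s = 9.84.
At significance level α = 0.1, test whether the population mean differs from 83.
One-sample t-test:
H₀: μ = 83
H₁: μ ≠ 83
df = n - 1 = 35
t = (x̄ - μ₀) / (s/√n) = (84.61 - 83) / (9.84/√36) = 0.982
p-value = 0.3330

Since p-value > α = 0.1, we fail to reject H₀.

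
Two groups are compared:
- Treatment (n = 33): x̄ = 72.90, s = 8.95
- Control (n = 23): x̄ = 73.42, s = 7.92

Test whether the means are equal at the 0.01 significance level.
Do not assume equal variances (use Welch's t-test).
Welch's two-sample t-test:
H₀: μ₁ = μ₂
H₁: μ₁ ≠ μ₂
s₁²/n₁ = 8.95²/33 = 2.4273,  s₂²/n₂ = 7.92²/23 = 2.7272
SE = √(s₁²/n₁ + s₂²/n₂) = √(2.4273 + 2.7272) = 2.2704
df (Welch-Satterthwaite) = (s₁²/n₁ + s₂²/n₂)² / [(s₁²/n₁)²/(n₁-1) + (s₂²/n₂)²/(n₂-1)] ≈ 50.88
t = (x̄₁ - x̄₂) / SE = (72.90 - 73.42) / 2.2704 = -0.52 / 2.2704 = -0.229
p-value = 0.8198

Since p-value > α = 0.01, we fail to reject H₀.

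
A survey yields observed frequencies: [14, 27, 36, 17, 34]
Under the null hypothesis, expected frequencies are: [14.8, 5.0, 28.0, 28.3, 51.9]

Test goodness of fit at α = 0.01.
Chi-square goodness of fit test:
H₀: observed counts match expected distribution
H₁: observed counts differ from expected distribution
df = k - 1 = 4
χ² = Σ(O - E)²/E
   = (14 - 14.8)²/14.8 + (27 - 5.0)²/5.0 + (36 - 28.0)²/28.0 + (17 - 28.3)²/28.3 + (34 - 51.9)²/51.9
   = 0.043 + 96.800 + 2.286 + 4.512 + 6.174
   = 109.81
p-value < 0.0001

Since p-value < α = 0.01, we reject H₀.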